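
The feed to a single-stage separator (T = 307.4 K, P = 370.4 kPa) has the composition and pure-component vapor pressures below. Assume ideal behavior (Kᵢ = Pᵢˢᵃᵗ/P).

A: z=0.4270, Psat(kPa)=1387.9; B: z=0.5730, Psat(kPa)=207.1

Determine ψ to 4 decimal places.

ψ = 0.7599

Raoult's law: Kᵢ = Pᵢˢᵃᵗ/P = Pᵢˢᵃᵗ/370.4.
  K_A = 1387.9/370.4 = 3.747030, K_B = 207.1/370.4 = 0.559125
Material balance + equilibrium reduce to Σ zᵢ(Kᵢ−1)/(1+ψ(Kᵢ−1)) = 0.
Feasibility: ΣzᵢKᵢ = 1.9204, Σzᵢ/Kᵢ = 1.1388 — both > 1, two phases present.
Binary case is linear: z₁(K₁−1)(1+ψ(K₂−1)) + z₂(K₂−1)(1+ψ(K₁−1)) = 0
⇒ ψ = [z₁(K₁−1)+z₂(K₂−1)] / [−(K₁−1)(K₂−1)] = 0.92036/1.21110 = 0.7599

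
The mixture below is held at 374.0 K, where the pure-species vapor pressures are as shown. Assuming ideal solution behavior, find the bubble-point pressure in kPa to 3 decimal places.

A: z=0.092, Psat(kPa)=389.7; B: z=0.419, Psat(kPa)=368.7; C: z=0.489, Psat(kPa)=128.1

At the bubble point ψ → 0, so ΣzᵢKᵢ = 1 with Kᵢ = Pᵢˢᵃᵗ/P ⇒ P = ΣzᵢPᵢˢᵃᵗ.
P = 0.092·389.7 + 0.419·368.7 + 0.489·128.1 = 252.979 kPa

Pbub = 252.979 kPa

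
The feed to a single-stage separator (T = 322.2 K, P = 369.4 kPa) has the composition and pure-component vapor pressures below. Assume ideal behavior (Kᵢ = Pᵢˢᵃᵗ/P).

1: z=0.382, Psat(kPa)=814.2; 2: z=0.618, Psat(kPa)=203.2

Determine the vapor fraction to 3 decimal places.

ψ = 0.336

Raoult's law: Kᵢ = Pᵢˢᵃᵗ/P = Pᵢˢᵃᵗ/369.4.
  K_1 = 814.2/369.4 = 2.20411, K_2 = 203.2/369.4 = 0.55008
Material balance + equilibrium reduce to Σ zᵢ(Kᵢ−1)/(1+ψ(Kᵢ−1)) = 0.
g(0) = ΣzᵢKᵢ − 1 = 0.182 and g(1) = 1 − Σzᵢ/Kᵢ = -0.297, so a root lies in (0, 1).
Binary case is linear: z₁(K₁−1)(1+ψ(K₂−1)) + z₂(K₂−1)(1+ψ(K₁−1)) = 0
⇒ ψ = [z₁(K₁−1)+z₂(K₂−1)] / [−(K₁−1)(K₂−1)] = 0.1819/0.5418 = 0.336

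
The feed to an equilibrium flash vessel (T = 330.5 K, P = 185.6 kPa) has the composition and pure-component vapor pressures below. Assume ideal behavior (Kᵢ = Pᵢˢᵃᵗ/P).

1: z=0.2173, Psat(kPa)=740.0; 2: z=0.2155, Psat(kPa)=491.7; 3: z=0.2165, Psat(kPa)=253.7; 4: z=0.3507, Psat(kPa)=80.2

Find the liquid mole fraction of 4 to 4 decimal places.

x_4 = 0.6854

Raoult's law: Kᵢ = Pᵢˢᵃᵗ/P = Pᵢˢᵃᵗ/185.6.
  K_1 = 740.0/185.6 = 3.987069, K_2 = 491.7/185.6 = 2.649246, K_3 = 253.7/185.6 = 1.366918, K_4 = 80.2/185.6 = 0.432112
Rachford–Rice: g(ψ) = Σ zᵢ(Kᵢ−1)/(1+ψ(Kᵢ−1)) = 0.
Feasibility: ΣzᵢKᵢ = 1.8848, Σzᵢ/Kᵢ = 1.1058 — both > 1, two phases present.
Newton–Raphson from ψ = 0.35:
  ψ = 0.3500: g = 0.36450, g' = -0.8981 → ψ = 0.7559
  ψ = 0.7559: g = 0.07069, g' = -0.6639 → ψ = 0.8623
  ψ = 0.8623: g = -0.00170, g' = -0.7027 → ψ = 0.8599
Converged at ψ = 0.8599.
Compositions from xᵢ = zᵢ/(1+ψ(Kᵢ−1)), yᵢ = Kᵢxᵢ:
  1: x = 0.0609, y = 0.2428
  2: x = 0.0891, y = 0.2361
  3: x = 0.1646, y = 0.2250
  4: x = 0.6854, y = 0.2962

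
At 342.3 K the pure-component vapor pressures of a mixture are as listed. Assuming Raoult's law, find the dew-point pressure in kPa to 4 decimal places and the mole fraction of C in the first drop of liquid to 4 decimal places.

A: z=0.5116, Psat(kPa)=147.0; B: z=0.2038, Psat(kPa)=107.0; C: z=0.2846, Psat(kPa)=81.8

At the dew point ψ → 1, so Σzᵢ/Kᵢ = 1 with Kᵢ = Pᵢˢᵃᵗ/P ⇒ 1/P = Σzᵢ/Pᵢˢᵃᵗ.
1/P = 0.5116/147.0 + 0.2038/107.0 + 0.2846/81.8 = 0.0088642 ⇒ P = 112.8138 kPa
xᵢ = zᵢP/Pᵢˢᵃᵗ ⇒ x_C = 0.2846·112.8138/81.8 = 0.3925

Pdew = 112.8138 kPa, x_C = 0.3925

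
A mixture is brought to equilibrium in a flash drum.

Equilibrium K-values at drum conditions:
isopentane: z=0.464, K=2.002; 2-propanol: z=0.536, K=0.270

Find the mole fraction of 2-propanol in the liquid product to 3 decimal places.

x_2-propanol = 0.579

Newton iteration, V/F⁰ = 0.5:
  V/F = 0.500: g = -0.3064, g' = -0.915 → V/F = 0.165
  V/F = 0.165: g = -0.0460, g' = -0.712 → V/F = 0.101
Converged at V/F = 0.101.
Compositions from xᵢ = zᵢ/(1+V/F(Kᵢ−1)), yᵢ = Kᵢxᵢ:
  isopentane: x = 0.421, y = 0.844
  2-propanol: x = 0.579, y = 0.156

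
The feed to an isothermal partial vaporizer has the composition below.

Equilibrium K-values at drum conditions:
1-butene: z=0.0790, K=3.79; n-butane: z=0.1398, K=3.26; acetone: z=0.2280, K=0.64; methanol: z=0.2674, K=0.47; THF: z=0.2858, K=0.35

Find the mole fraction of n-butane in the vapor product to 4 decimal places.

y_n-butane = 0.3739

Let ψ = V/F and solve Σ zᵢ(Kᵢ−1)/(1+ψ(Kᵢ−1)) = 0.
Check two-phase: ΣzᵢKᵢ = 1.1268 > 1 and Σzᵢ/Kᵢ = 1.8055 > 1, so g(0) = 0.1268 > 0 and g(1) = -0.8055 < 0.
Newton–Raphson from ψ = 0.55:
  ψ = 0.5500: g = -0.36369, g' = -0.7257 → ψ = 0.0489
  ψ = 0.0489: g = 0.05757, g' = -1.2938 → ψ = 0.0934
  ψ = 0.0934: g = 0.00394, g' = -1.1255 → ψ = 0.0969
Converged at ψ = 0.0969.
Compositions from xᵢ = zᵢ/(1+ψ(Kᵢ−1)), yᵢ = Kᵢxᵢ:
  1-butene: x = 0.0622, y = 0.2357
  n-butane: x = 0.1147, y = 0.3739
  acetone: x = 0.2362, y = 0.1512
  methanol: x = 0.2819, y = 0.1325
  THF: x = 0.3050, y = 0.1068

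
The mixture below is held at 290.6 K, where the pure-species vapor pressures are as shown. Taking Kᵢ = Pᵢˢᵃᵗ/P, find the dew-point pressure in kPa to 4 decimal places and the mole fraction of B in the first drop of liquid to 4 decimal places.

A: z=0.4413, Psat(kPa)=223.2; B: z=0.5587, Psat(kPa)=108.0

At the dew point ψ → 1, so Σzᵢ/Kᵢ = 1 with Kᵢ = Pᵢˢᵃᵗ/P ⇒ 1/P = Σzᵢ/Pᵢˢᵃᵗ.
1/P = 0.4413/223.2 + 0.5587/108.0 = 0.0071503 ⇒ P = 139.8543 kPa
xᵢ = zᵢP/Pᵢˢᵃᵗ ⇒ x_B = 0.5587·139.8543/108.0 = 0.7235

Pdew = 139.8543 kPa, x_B = 0.7235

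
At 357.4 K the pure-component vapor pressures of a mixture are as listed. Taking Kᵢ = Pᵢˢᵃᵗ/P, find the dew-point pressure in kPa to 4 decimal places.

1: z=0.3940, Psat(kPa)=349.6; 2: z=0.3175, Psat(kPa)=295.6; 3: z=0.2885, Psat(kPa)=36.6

Pdew = 99.1709 kPa

At the dew point ψ → 1, so Σzᵢ/Kᵢ = 1 with Kᵢ = Pᵢˢᵃᵗ/P ⇒ 1/P = Σzᵢ/Pᵢˢᵃᵗ.
1/P = 0.3940/349.6 + 0.3175/295.6 + 0.2885/36.6 = 0.0100836 ⇒ P = 99.1709 kPa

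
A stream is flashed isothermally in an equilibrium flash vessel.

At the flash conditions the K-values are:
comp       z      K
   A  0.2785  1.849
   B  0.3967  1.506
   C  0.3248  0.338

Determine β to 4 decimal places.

β = 0.5099

Let β = V/F and solve Σ zᵢ(Kᵢ−1)/(1+β(Kᵢ−1)) = 0.
g(0) = ΣzᵢKᵢ − 1 = 0.2222 and g(1) = 1 − Σzᵢ/Kᵢ = -0.3750, so a root lies in (0, 1).
Iterate (Newton) starting at β = 0.35:
  β = 0.3500: g = 0.07295, g' = -0.4338 → β = 0.5182
  β = 0.5182: g = -0.00405, g' = -0.4904 → β = 0.5099
Converged at β = 0.5099.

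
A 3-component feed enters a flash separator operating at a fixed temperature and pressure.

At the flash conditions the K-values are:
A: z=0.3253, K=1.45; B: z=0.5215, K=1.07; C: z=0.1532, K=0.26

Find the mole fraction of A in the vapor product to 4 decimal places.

Newton iteration, V/F⁰ = 0.59:
  V/F = 0.5900: g = -0.05049, g' = -0.3078 → V/F = 0.4260
  V/F = 0.4260: g = -0.00726, g' = -0.2277 → V/F = 0.3941
  V/F = 0.3941: g = -0.00017, g' = -0.2171 → V/F = 0.3933
Converged at V/F = 0.3933.
Compositions from xᵢ = zᵢ/(1+V/F(Kᵢ−1)), yᵢ = Kᵢxᵢ:
  A: x = 0.2764, y = 0.4008
  B: x = 0.5075, y = 0.5431
  C: x = 0.2161, y = 0.0562

y_A = 0.4008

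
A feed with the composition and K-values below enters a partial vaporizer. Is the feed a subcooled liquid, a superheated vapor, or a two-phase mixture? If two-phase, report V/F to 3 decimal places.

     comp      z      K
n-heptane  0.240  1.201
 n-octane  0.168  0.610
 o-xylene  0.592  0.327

ΣzᵢKᵢ = 0.584; Σzᵢ/Kᵢ = 2.286.
Since ΣzᵢKᵢ < 1 the mixture is below its bubble point — single liquid phase.

subcooled liquid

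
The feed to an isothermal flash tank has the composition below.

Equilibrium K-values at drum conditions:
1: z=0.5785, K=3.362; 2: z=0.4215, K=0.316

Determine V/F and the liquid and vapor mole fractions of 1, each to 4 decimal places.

Newton–Raphson from V/F = 0.64:
  V/F = 0.6400: g = 0.03124, g' = -1.1354 → V/F = 0.6675
  V/F = 0.6675: g = -0.00024, g' = -1.1539 → V/F = 0.6673
Converged at V/F = 0.6673.
Compositions from xᵢ = zᵢ/(1+V/F(Kᵢ−1)), yᵢ = Kᵢxᵢ:
  1: x = 0.2246, y = 0.7550
  2: x = 0.7754, y = 0.2450

V/F = 0.6673, x_1 = 0.2246, y_1 = 0.7550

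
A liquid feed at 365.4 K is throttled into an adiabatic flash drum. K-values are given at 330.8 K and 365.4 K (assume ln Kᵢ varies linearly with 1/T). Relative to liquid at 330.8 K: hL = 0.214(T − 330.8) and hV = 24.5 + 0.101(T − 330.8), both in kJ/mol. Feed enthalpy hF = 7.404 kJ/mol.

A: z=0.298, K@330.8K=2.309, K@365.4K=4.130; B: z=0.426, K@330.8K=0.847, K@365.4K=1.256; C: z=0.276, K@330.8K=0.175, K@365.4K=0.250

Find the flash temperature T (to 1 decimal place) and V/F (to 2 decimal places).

Adiabatic flash: solve Rachford–Rice at each trial T, then check hF = ψ·hV(T) + (1−ψ)·hL(T).
  T = 330.8 K: K = (2.309, 0.847, 0.175), RR gives ψ = 0.149, H_out = 3.655 kJ/mol
  T = 365.4 K: K = (4.130, 1.256, 0.250), RR gives ψ = 0.647, H_out = 20.721 kJ/mol
  T = 348.1 K: K = (3.133, 1.042, 0.211), RR gives ψ = 0.455, H_out = 13.968 kJ/mol
  T = 339.5 K: K = (2.702, 0.942, 0.193), RR gives ψ = 0.324, H_out = 9.488 kJ/mol
  T = 335.1 K: K = (2.498, 0.893, 0.184), RR gives ψ = 0.242, H_out = 6.743 kJ/mol
  T = 337.3 K: K = (2.599, 0.918, 0.188), RR gives ψ = 0.285, H_out = 8.162 kJ/mol
Linear interpolation between T = 335.1 (H_out = 6.743) and T = 337.3 (H_out = 8.162) on hF = 7.404 gives T ≈ 336.1 K, at which ψ = 0.26.

T = 336.1 K, V/F = 0.26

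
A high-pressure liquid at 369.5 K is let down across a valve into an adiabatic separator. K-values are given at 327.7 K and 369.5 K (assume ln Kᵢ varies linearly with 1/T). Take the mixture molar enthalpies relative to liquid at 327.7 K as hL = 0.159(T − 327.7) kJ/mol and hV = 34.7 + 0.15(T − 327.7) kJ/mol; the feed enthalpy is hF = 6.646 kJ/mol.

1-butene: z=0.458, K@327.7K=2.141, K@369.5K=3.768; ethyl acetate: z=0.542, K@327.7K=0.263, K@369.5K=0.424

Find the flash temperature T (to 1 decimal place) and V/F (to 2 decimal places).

T = 329.9 K, V/F = 0.18

Adiabatic flash: solve Rachford–Rice at each trial T, then check hF = ψ·hV(T) + (1−ψ)·hL(T).
  T = 327.7 K: K = (2.141, 0.263), RR gives ψ = 0.146, H_out = 5.081 kJ/mol
  T = 369.5 K: K = (3.768, 0.424), RR gives ψ = 0.599, H_out = 27.217 kJ/mol
  T = 348.6 K: K = (2.889, 0.339), RR gives ψ = 0.406, H_out = 17.324 kJ/mol
  T = 338.1 K: K = (2.497, 0.299), RR gives ψ = 0.292, H_out = 11.747 kJ/mol
  T = 332.9 K: K = (2.315, 0.281), RR gives ψ = 0.225, H_out = 8.613 kJ/mol
  T = 330.3 K: K = (2.227, 0.272), RR gives ψ = 0.187, H_out = 6.907 kJ/mol
  T = 329.0 K: K = (2.184, 0.267), RR gives ψ = 0.167, H_out = 6.010 kJ/mol
Linear interpolation between T = 329.0 (H_out = 6.010) and T = 330.3 (H_out = 6.907) on hF = 6.646 gives T ≈ 329.9 K, at which ψ = 0.18.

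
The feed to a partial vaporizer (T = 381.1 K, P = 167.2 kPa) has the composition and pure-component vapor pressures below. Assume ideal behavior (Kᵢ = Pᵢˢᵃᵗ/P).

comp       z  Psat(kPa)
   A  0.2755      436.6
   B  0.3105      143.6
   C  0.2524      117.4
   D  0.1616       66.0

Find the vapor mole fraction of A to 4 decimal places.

y_A = 0.4279

Raoult's law: Kᵢ = Pᵢˢᵃᵗ/P = Pᵢˢᵃᵗ/167.2.
  K_A = 436.6/167.2 = 2.611244, K_B = 143.6/167.2 = 0.858852, K_C = 117.4/167.2 = 0.702153, K_D = 66.0/167.2 = 0.394737
Rachford–Rice: g(β) = Σ zᵢ(Kᵢ−1)/(1+β(Kᵢ−1)) = 0.
Check two-phase: ΣzᵢKᵢ = 1.2271 > 1 and Σzᵢ/Kᵢ = 1.2359 > 1, so g(0) = 0.2271 > 0 and g(1) = -0.2359 < 0.
Newton iteration, β⁰ = 0.5:
  β = 0.5000: g = -0.02990, g' = -0.3792 → β = 0.4211
  β = 0.4211: g = 0.00062, g' = -0.3967 → β = 0.4227
Converged at β = 0.4227.
Compositions from xᵢ = zᵢ/(1+β(Kᵢ−1)), yᵢ = Kᵢxᵢ:
  A: x = 0.1639, y = 0.4279
  B: x = 0.3302, y = 0.2836
  C: x = 0.2888, y = 0.2028
  D: x = 0.2172, y = 0.0857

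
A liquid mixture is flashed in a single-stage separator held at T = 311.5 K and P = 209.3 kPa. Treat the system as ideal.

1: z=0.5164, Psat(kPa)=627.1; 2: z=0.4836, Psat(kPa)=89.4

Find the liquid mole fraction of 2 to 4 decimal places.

x_2 = 0.7770

Raoult's law: Kᵢ = Pᵢˢᵃᵗ/P = Pᵢˢᵃᵗ/209.3.
  K_1 = 627.1/209.3 = 2.996178, K_2 = 89.4/209.3 = 0.427138
Rachford–Rice: g(ψ) = Σ zᵢ(Kᵢ−1)/(1+ψ(Kᵢ−1)) = 0.
g(0) = ΣzᵢKᵢ − 1 = 0.7538 and g(1) = 1 − Σzᵢ/Kᵢ = -0.3045, so a root lies in (0, 1).
Iterate (Newton) starting at ψ = 0.38:
  ψ = 0.3800: g = 0.23206, g' = -0.9247 → ψ = 0.6310
  ψ = 0.6310: g = 0.02237, g' = -0.7923 → ψ = 0.6592
Converged at ψ = 0.6592.
Compositions from xᵢ = zᵢ/(1+ψ(Kᵢ−1)), yᵢ = Kᵢxᵢ:
  1: x = 0.2230, y = 0.6681
  2: x = 0.7770, y = 0.3319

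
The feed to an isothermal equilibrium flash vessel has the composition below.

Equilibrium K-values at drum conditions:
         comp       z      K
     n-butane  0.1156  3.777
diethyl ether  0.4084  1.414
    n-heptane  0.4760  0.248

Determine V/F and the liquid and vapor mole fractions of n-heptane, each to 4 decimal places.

Material balance + equilibrium reduce to Σ zᵢ(Kᵢ−1)/(1+V/F(Kᵢ−1)) = 0.
Check two-phase: ΣzᵢKᵢ = 1.1321 > 1 and Σzᵢ/Kᵢ = 2.2388 > 1, so g(0) = 0.1321 > 0 and g(1) = -1.2388 < 0.
Newton–Raphson from V/F = 0.5:
  V/F = 0.5000: g = -0.29916, g' = -0.8956 → V/F = 0.1660
  V/F = 0.1660: g = -0.03106, g' = -0.8304 → V/F = 0.1286
  V/F = 0.1286: g = 0.00082, g' = -0.8771 → V/F = 0.1295
Converged at V/F = 0.1295.
Compositions from xᵢ = zᵢ/(1+V/F(Kᵢ−1)), yᵢ = Kᵢxᵢ:
  n-butane: x = 0.0850, y = 0.3211
  diethyl ether: x = 0.3876, y = 0.5481
  n-heptane: x = 0.5274, y = 0.1308

V/F = 0.1295, x_n-heptane = 0.5274, y_n-heptane = 0.1308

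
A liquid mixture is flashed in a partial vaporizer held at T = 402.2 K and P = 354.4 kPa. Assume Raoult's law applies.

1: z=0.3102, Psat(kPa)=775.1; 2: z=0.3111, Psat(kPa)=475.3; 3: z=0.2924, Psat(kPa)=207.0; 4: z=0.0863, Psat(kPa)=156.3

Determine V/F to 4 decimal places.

V/F = 0.8080

Raoult's law: Kᵢ = Pᵢˢᵃᵗ/P = Pᵢˢᵃᵗ/354.4.
  K_1 = 775.1/354.4 = 2.187077, K_2 = 475.3/354.4 = 1.341140, K_3 = 207.0/354.4 = 0.584086, K_4 = 156.3/354.4 = 0.441027
Rachford–Rice: g(V/F) = Σ zᵢ(Kᵢ−1)/(1+V/F(Kᵢ−1)) = 0.
Feasibility: ΣzᵢKᵢ = 1.3045, Σzᵢ/Kᵢ = 1.0701 — both > 1, two phases present.
Newton iteration, V/F⁰ = 0.3:
  V/F = 0.3000: g = 0.17090, g' = -0.3724 → V/F = 0.7589
  V/F = 0.7589: g = 0.01655, g' = -0.3331 → V/F = 0.8085
  V/F = 0.8085: g = -0.00018, g' = -0.3406 → V/F = 0.8080
Converged at V/F = 0.8080.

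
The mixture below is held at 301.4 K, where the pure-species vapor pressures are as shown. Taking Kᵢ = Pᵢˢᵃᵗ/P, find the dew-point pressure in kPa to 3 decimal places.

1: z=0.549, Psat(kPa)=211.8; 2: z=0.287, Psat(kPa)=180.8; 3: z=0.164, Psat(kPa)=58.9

Pdew = 143.599 kPa

At the dew point ψ → 1, so Σzᵢ/Kᵢ = 1 with Kᵢ = Pᵢˢᵃᵗ/P ⇒ 1/P = Σzᵢ/Pᵢˢᵃᵗ.
1/P = 0.549/211.8 + 0.287/180.8 + 0.164/58.9 = 0.006964 ⇒ P = 143.599 kPa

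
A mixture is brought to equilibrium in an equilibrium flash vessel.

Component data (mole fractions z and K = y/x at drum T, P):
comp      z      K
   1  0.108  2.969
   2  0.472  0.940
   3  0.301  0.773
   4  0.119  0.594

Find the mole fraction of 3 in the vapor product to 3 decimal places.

Material balance + equilibrium reduce to Σ zᵢ(Kᵢ−1)/(1+V/F(Kᵢ−1)) = 0.
g(0) = ΣzᵢKᵢ − 1 = 0.068 and g(1) = 1 − Σzᵢ/Kᵢ = -0.128, so a root lies in (0, 1).
Iterate (Newton) starting at V/F = 0.43:
  V/F = 0.430: g = -0.0482, g' = -0.172 → V/F = 0.151
  V/F = 0.151: g = 0.0132, g' = -0.290 → V/F = 0.196
  V/F = 0.196: g = 0.0007, g' = -0.260 → V/F = 0.199
Converged at V/F = 0.199.
Compositions from xᵢ = zᵢ/(1+V/F(Kᵢ−1)), yᵢ = Kᵢxᵢ:
  1: x = 0.078, y = 0.230
  2: x = 0.478, y = 0.449
  3: x = 0.315, y = 0.244
  4: x = 0.129, y = 0.077

y_3 = 0.244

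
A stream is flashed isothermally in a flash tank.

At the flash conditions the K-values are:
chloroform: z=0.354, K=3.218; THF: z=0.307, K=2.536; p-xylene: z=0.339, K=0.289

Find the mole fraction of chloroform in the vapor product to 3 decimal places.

y_chloroform = 0.428

Rachford–Rice: g(ψ) = Σ zᵢ(Kᵢ−1)/(1+ψ(Kᵢ−1)) = 0.
Feasibility: ΣzᵢKᵢ = 2.016, Σzᵢ/Kᵢ = 1.404 — both > 1, two phases present.
Newton–Raphson from ψ = 0.5:
  ψ = 0.500: g = 0.2650, g' = -1.036 → ψ = 0.756
  ψ = 0.756: g = -0.0095, g' = -1.199 → ψ = 0.748
Converged at ψ = 0.748.
Compositions from xᵢ = zᵢ/(1+ψ(Kᵢ−1)), yᵢ = Kᵢxᵢ:
  chloroform: x = 0.133, y = 0.428
  THF: x = 0.143, y = 0.362
  p-xylene: x = 0.724, y = 0.209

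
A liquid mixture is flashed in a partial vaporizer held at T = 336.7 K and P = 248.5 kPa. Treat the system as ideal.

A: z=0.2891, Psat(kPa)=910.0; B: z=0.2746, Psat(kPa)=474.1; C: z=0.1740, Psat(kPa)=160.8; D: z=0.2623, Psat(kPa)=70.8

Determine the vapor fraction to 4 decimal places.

Raoult's law: Kᵢ = Pᵢˢᵃᵗ/P = Pᵢˢᵃᵗ/248.5.
  K_A = 910.0/248.5 = 3.661972, K_B = 474.1/248.5 = 1.907847, K_C = 160.8/248.5 = 0.647082, K_D = 70.8/248.5 = 0.284909
Rachford–Rice: g(ψ) = Σ zᵢ(Kᵢ−1)/(1+ψ(Kᵢ−1)) = 0.
Check two-phase: ΣzᵢKᵢ = 1.7699 > 1 and Σzᵢ/Kᵢ = 1.4124 > 1, so g(0) = 0.7699 > 0 and g(1) = -0.4124 < 0.
Newton iteration, ψ⁰ = 0.5:
  ψ = 0.5000: g = 0.13509, g' = -0.8410 → ψ = 0.6606
  ψ = 0.6606: g = -0.00079, g' = -0.8764 → ψ = 0.6597
Converged at ψ = 0.6597.

ψ = 0.6597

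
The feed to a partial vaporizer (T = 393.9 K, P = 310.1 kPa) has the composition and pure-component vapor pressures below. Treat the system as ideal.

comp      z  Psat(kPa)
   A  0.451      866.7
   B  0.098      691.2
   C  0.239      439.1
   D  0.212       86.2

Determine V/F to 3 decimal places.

V/F = 0.902

Raoult's law: Kᵢ = Pᵢˢᵃᵗ/P = Pᵢˢᵃᵗ/310.1.
  K_A = 866.7/310.1 = 2.79490, K_B = 691.2/310.1 = 2.22896, K_C = 439.1/310.1 = 1.41599, K_D = 86.2/310.1 = 0.27797
Material balance + equilibrium reduce to Σ zᵢ(Kᵢ−1)/(1+V/F(Kᵢ−1)) = 0.
Check two-phase: ΣzᵢKᵢ = 1.876 > 1 and Σzᵢ/Kᵢ = 1.137 > 1, so g(0) = 0.876 > 0 and g(1) = -0.137 < 0.
Newton iteration, V/F⁰ = 0.33:
  V/F = 0.330: g = 0.4805, g' = -0.870 → V/F = 0.882
  V/F = 0.882: g = 0.0224, g' = -1.112 → V/F = 0.902
Converged at V/F = 0.902.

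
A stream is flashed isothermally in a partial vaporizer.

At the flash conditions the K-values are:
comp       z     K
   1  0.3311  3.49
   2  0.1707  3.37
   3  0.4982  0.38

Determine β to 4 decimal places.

Newton–Raphson from β = 0.45:
  β = 0.4500: g = 0.15615, g' = -1.0495 → β = 0.5988
  β = 0.5988: g = 0.00693, g' = -0.9791 → β = 0.6059
Converged at β = 0.6059.

β = 0.6059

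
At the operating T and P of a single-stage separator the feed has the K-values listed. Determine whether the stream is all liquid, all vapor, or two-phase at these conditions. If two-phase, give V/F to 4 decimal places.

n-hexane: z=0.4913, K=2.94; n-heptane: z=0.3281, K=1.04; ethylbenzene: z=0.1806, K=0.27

two-phase, V/F = 0.8761

ΣzᵢKᵢ = 1.8344; Σzᵢ/Kᵢ = 1.1515.
Both exceed 1, so a two-phase solution exists.
Rachford–Rice: g(ψ) = Σ zᵢ(Kᵢ−1)/(1+ψ(Kᵢ−1)) = 0.
Iterate (Newton) starting at ψ = 0.53:
  ψ = 0.5300: g = 0.26775, g' = -0.7060 → ψ = 0.9092
  ψ = 0.9092: g = -0.03456, g' = -1.0937 → ψ = 0.8776
  ψ = 0.8776: g = -0.00155, g' = -0.9990 → ψ = 0.8761
Converged at ψ = 0.8761.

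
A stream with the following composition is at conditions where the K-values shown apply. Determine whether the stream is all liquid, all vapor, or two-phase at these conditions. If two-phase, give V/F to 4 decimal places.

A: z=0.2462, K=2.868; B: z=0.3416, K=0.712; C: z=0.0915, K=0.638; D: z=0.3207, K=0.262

ΣzᵢKᵢ = 1.0917; Σzᵢ/Kᵢ = 1.9331.
Both exceed 1, so a two-phase solution exists.
Let ψ = V/F and solve Σ zᵢ(Kᵢ−1)/(1+ψ(Kᵢ−1)) = 0.
Iterate (Newton) starting at ψ = 0.5:
  ψ = 0.5000: g = -0.29266, g' = -0.7249 → ψ = 0.0963
  ψ = 0.0963: g = -0.00049, g' = -0.8624 → ψ = 0.0957
Converged at ψ = 0.0957.

two-phase, V/F = 0.0957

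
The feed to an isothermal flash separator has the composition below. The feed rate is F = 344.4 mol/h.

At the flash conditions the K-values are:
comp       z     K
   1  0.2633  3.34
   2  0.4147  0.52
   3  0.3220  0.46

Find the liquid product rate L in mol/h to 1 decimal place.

Let ψ = V/F and solve Σ zᵢ(Kᵢ−1)/(1+ψ(Kᵢ−1)) = 0.
g(0) = ΣzᵢKᵢ − 1 = 0.2432 and g(1) = 1 − Σzᵢ/Kᵢ = -0.5763, so a root lies in (0, 1).
Newton iteration, ψ⁰ = 0.38:
  ψ = 0.3800: g = -0.13611, g' = -0.6955 → ψ = 0.1843
  ψ = 0.1843: g = 0.01899, g' = -0.9346 → ψ = 0.2046
  ψ = 0.2046: g = 0.00041, g' = -0.8954 → ψ = 0.2051
Converged at ψ = 0.2051.
Then V = ψ·F = 0.2051·344.4 = 70.6 mol/h and L = F − V = 273.8 mol/h.

L = 273.8 mol/h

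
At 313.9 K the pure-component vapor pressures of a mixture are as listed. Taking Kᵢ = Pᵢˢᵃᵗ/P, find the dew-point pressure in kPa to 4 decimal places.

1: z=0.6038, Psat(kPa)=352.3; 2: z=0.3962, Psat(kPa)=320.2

Pdew = 338.8416 kPa

At the dew point ψ → 1, so Σzᵢ/Kᵢ = 1 with Kᵢ = Pᵢˢᵃᵗ/P ⇒ 1/P = Σzᵢ/Pᵢˢᵃᵗ.
1/P = 0.6038/352.3 + 0.3962/320.2 = 0.0029512 ⇒ P = 338.8416 kPa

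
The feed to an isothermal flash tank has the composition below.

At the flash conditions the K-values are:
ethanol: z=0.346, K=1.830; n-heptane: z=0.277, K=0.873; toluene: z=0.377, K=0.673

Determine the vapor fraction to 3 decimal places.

ψ = 0.601

Newton–Raphson from ψ = 0.5:
  ψ = 0.500: g = 0.0180, g' = -0.182 → ψ = 0.599
  ψ = 0.599: g = 0.0004, g' = -0.174 → ψ = 0.601
Converged at ψ = 0.601.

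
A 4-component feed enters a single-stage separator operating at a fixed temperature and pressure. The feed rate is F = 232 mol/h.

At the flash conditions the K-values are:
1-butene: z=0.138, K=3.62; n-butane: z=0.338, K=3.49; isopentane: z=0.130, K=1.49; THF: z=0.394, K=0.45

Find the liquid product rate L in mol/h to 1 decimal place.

L = 28.6 mol/h

Material balance + equilibrium reduce to Σ zᵢ(Kᵢ−1)/(1+ψ(Kᵢ−1)) = 0.
Check two-phase: ΣzᵢKᵢ = 2.050 > 1 and Σzᵢ/Kᵢ = 1.098 > 1, so g(0) = 1.050 > 0 and g(1) = -0.098 < 0.
Newton–Raphson from ψ = 0.61:
  ψ = 0.610: g = 0.1962, g' = -0.759 → ψ = 0.869
  ψ = 0.869: g = 0.0063, g' = -0.750 → ψ = 0.877
Converged at ψ = 0.877.
Then V = ψ·F = 0.8769·232 = 203.4 mol/h and L = F − V = 28.6 mol/h.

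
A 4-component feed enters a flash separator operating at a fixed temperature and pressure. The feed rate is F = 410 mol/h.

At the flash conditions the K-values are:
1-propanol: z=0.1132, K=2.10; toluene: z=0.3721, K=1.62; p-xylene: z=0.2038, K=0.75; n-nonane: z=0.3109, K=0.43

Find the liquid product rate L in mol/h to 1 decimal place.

L = 263.8 mol/h

Material balance + equilibrium reduce to Σ zᵢ(Kᵢ−1)/(1+V/F(Kᵢ−1)) = 0.
g(0) = ΣzᵢKᵢ − 1 = 0.1271 and g(1) = 1 − Σzᵢ/Kᵢ = -0.2784, so a root lies in (0, 1).
Newton iteration, V/F⁰ = 0.5:
  V/F = 0.5000: g = -0.04964, g' = -0.3546 → V/F = 0.3600
  V/F = 0.3600: g = -0.00116, g' = -0.3412 → V/F = 0.3566
Converged at V/F = 0.3566.
Then V = V/F·F = 0.3566·410 = 146.2 mol/h and L = F − V = 263.8 mol/h.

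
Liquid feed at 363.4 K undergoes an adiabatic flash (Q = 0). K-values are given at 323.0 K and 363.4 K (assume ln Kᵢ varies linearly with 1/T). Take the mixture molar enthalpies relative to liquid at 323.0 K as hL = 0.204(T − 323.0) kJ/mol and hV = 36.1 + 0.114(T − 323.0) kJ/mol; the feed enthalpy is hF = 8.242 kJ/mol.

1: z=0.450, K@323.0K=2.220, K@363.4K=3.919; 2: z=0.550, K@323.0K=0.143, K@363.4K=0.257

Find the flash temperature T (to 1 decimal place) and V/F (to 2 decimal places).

T = 331.8 K, V/F = 0.18

Adiabatic flash: solve Rachford–Rice at each trial T, then check hF = ψ·hV(T) + (1−ψ)·hL(T).
  T = 323.0 K: K = (2.220, 0.143), RR gives ψ = 0.074, H_out = 2.681 kJ/mol
  T = 363.4 K: K = (3.919, 0.257), RR gives ψ = 0.417, H_out = 21.787 kJ/mol
  T = 343.2 K: K = (2.999, 0.195), RR gives ψ = 0.284, H_out = 13.855 kJ/mol
  T = 333.1 K: K = (2.592, 0.168), RR gives ψ = 0.195, H_out = 8.933 kJ/mol
  T = 328.1 K: K = (2.404, 0.155), RR gives ψ = 0.141, H_out = 6.060 kJ/mol
  T = 330.6 K: K = (2.497, 0.161), RR gives ψ = 0.169, H_out = 7.542 kJ/mol
  T = 331.9 K: K = (2.546, 0.165), RR gives ψ = 0.183, H_out = 8.276 kJ/mol
Linear interpolation between T = 330.6 (H_out = 7.542) and T = 331.9 (H_out = 8.276) on hF = 8.242 gives T ≈ 331.8 K, at which ψ = 0.18.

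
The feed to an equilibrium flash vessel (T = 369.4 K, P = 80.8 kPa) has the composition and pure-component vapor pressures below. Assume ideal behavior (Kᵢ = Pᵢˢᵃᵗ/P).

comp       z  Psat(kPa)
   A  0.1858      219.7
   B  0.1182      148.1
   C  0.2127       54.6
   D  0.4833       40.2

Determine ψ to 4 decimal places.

ψ = 0.1610

Raoult's law: Kᵢ = Pᵢˢᵃᵗ/P = Pᵢˢᵃᵗ/80.8.
  K_A = 219.7/80.8 = 2.719059, K_B = 148.1/80.8 = 1.832921, K_C = 54.6/80.8 = 0.675743, K_D = 40.2/80.8 = 0.497525
Newton iteration, ψ⁰ = 0.5:
  ψ = 0.5000: g = -0.16538, g' = -0.4492 → ψ = 0.1318
  ψ = 0.1318: g = 0.01699, g' = -0.5959 → ψ = 0.1603
  ψ = 0.1603: g = 0.00037, g' = -0.5705 → ψ = 0.1610
Converged at ψ = 0.1610.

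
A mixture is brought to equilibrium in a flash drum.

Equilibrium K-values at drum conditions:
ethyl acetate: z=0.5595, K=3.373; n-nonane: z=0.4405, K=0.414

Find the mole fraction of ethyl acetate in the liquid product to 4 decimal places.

x_ethyl acetate = 0.1980

Material balance + equilibrium reduce to Σ zᵢ(Kᵢ−1)/(1+V/F(Kᵢ−1)) = 0.
Check two-phase: ΣzᵢKᵢ = 2.0696 > 1 and Σzᵢ/Kᵢ = 1.2299 > 1, so g(0) = 1.0696 > 0 and g(1) = -0.2299 < 0.
Binary case is linear: z₁(K₁−1)(1+V/F(K₂−1)) + z₂(K₂−1)(1+V/F(K₁−1)) = 0
⇒ V/F = [z₁(K₁−1)+z₂(K₂−1)] / [−(K₁−1)(K₂−1)] = 1.06956/1.39058 = 0.7691
Compositions from xᵢ = zᵢ/(1+V/F(Kᵢ−1)), yᵢ = Kᵢxᵢ:
  ethyl acetate: x = 0.1980, y = 0.6680
  n-nonane: x = 0.8020, y = 0.3320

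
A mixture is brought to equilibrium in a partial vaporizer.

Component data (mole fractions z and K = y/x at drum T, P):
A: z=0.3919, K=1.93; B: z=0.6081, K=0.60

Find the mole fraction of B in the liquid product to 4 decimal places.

x_B = 0.6992

Rachford–Rice: g(V/F) = Σ zᵢ(Kᵢ−1)/(1+V/F(Kᵢ−1)) = 0.
Feasibility: ΣzᵢKᵢ = 1.1212, Σzᵢ/Kᵢ = 1.2166 — both > 1, two phases present.
Binary case is linear: z₁(K₁−1)(1+V/F(K₂−1)) + z₂(K₂−1)(1+V/F(K₁−1)) = 0
⇒ V/F = [z₁(K₁−1)+z₂(K₂−1)] / [−(K₁−1)(K₂−1)] = 0.12123/0.37200 = 0.3259
Compositions from xᵢ = zᵢ/(1+V/F(Kᵢ−1)), yᵢ = Kᵢxᵢ:
  A: x = 0.3008, y = 0.5805
  B: x = 0.6992, y = 0.4195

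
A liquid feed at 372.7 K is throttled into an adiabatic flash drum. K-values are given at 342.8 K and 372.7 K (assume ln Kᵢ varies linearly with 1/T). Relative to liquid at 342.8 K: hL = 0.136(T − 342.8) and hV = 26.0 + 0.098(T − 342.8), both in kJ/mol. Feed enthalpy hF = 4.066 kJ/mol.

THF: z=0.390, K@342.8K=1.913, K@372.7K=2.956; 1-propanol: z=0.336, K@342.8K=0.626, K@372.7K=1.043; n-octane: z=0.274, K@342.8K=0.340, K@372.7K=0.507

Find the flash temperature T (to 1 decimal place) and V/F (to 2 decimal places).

Adiabatic flash: solve Rachford–Rice at each trial T, then check hF = ψ·hV(T) + (1−ψ)·hL(T).
  T = 342.8 K: K = (1.913, 0.626, 0.340), RR gives ψ = 0.105, H_out = 2.720 kJ/mol
  T = 372.7 K: K = (2.956, 1.043, 0.507), RR gives ψ = 1.000, H_out = 28.930 kJ/mol
  T = 357.8 K: K = (2.401, 0.817, 0.419), RR gives ψ = 0.564, H_out = 16.386 kJ/mol
  T = 350.3 K: K = (2.149, 0.717, 0.378), RR gives ψ = 0.342, H_out = 9.821 kJ/mol
  T = 346.6 K: K = (2.030, 0.671, 0.359), RR gives ψ = 0.229, H_out = 6.427 kJ/mol
  T = 344.7 K: K = (1.971, 0.648, 0.349), RR gives ψ = 0.168, H_out = 4.609 kJ/mol
  T = 343.8 K: K = (1.943, 0.638, 0.345), RR gives ψ = 0.138, H_out = 3.724 kJ/mol
Linear interpolation between T = 343.8 (H_out = 3.724) and T = 344.7 (H_out = 4.609) on hF = 4.066 gives T ≈ 344.1 K, at which ψ = 0.15.

T = 344.1 K, V/F = 0.15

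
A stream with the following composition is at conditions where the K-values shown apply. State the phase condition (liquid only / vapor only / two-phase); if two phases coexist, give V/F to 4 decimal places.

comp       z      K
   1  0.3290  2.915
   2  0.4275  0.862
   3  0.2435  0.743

vapor only

ΣzᵢKᵢ = 1.5085; Σzᵢ/Kᵢ = 0.9365.
Since Σzᵢ/Kᵢ < 1 the mixture is above its dew point — single vapor phase.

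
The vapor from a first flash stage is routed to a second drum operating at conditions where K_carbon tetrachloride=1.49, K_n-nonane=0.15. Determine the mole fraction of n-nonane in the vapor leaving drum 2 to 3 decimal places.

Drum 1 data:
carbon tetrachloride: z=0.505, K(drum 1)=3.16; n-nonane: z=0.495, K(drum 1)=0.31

y_n-nonane (drum 2) = 0.055

Drum 1:
Let ψ₁ = V/F and solve Σ zᵢ(Kᵢ−1)/(1+ψ₁(Kᵢ−1)) = 0.
Feasibility: ΣzᵢKᵢ = 1.749, Σzᵢ/Kᵢ = 1.757 — both > 1, two phases present.
Binary case is linear: z₁(K₁−1)(1+ψ₁(K₂−1)) + z₂(K₂−1)(1+ψ₁(K₁−1)) = 0
⇒ ψ₁ = [z₁(K₁−1)+z₂(K₂−1)] / [−(K₁−1)(K₂−1)] = 0.7492/1.4904 = 0.503
Drum-1 compositions:
  carbon tetrachloride: x = 0.242, y = 0.765
  n-nonane: x = 0.758, y = 0.235
Drum-2 feed = drum-1 vapor: z₂ = (0.7651, 0.2349).
Drum 2:
Material balance + equilibrium reduce to Σ zᵢ(Kᵢ−1)/(1+ψ₂(Kᵢ−1)) = 0.
Check two-phase: ΣzᵢKᵢ = 1.175 > 1 and Σzᵢ/Kᵢ = 2.080 > 1, so g(0) = 0.175 > 0 and g(1) = -1.080 < 0.
Newton iteration, ψ₂⁰ = 0.5:
  ψ₂ = 0.500: g = -0.0462, g' = -0.632 → ψ₂ = 0.427
  ψ₂ = 0.427: g = -0.0034, g' = -0.544 → ψ₂ = 0.421
Converged at ψ₂ = 0.421.
  carbon tetrachloride: x = 0.634, y = 0.945
  n-nonane: x = 0.366, y = 0.055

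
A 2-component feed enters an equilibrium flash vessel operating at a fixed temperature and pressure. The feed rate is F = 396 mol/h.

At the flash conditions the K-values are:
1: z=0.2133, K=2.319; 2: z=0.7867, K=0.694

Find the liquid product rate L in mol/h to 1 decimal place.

L = 356.2 mol/h

Rachford–Rice: g(ψ) = Σ zᵢ(Kᵢ−1)/(1+ψ(Kᵢ−1)) = 0.
g(0) = ΣzᵢKᵢ − 1 = 0.0406 and g(1) = 1 − Σzᵢ/Kᵢ = -0.2256, so a root lies in (0, 1).
Newton–Raphson from ψ = 0.5:
  ψ = 0.5000: g = -0.11468, g' = -0.2374 → ψ = 0.0170
  ψ = 0.0170: g = 0.03319, g' = -0.4294 → ψ = 0.0943
  ψ = 0.0943: g = 0.00235, g' = -0.3717 → ψ = 0.1006
Converged at ψ = 0.1006.
Then V = ψ·F = 0.1006·396 = 39.8 mol/h and L = F − V = 356.2 mol/h.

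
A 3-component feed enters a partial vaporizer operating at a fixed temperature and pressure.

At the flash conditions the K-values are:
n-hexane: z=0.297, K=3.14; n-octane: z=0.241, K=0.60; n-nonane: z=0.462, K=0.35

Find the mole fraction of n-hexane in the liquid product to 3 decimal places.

Rachford–Rice: g(V/F) = Σ zᵢ(Kᵢ−1)/(1+V/F(Kᵢ−1)) = 0.
Check two-phase: ΣzᵢKᵢ = 1.239 > 1 and Σzᵢ/Kᵢ = 1.816 > 1, so g(0) = 0.239 > 0 and g(1) = -0.816 < 0.
Newton iteration, V/F⁰ = 0.43:
  V/F = 0.430: g = -0.2022, g' = -0.801 → V/F = 0.178
  V/F = 0.178: g = 0.0173, g' = -1.008 → V/F = 0.195
Converged at V/F = 0.195.
Compositions from xᵢ = zᵢ/(1+V/F(Kᵢ−1)), yᵢ = Kᵢxᵢ:
  n-hexane: x = 0.210, y = 0.658
  n-octane: x = 0.261, y = 0.157
  n-nonane: x = 0.529, y = 0.185

x_n-hexane = 0.210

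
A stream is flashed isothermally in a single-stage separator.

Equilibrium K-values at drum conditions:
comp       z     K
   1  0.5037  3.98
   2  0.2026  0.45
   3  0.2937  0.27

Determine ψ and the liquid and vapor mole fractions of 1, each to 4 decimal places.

ψ = 0.5922, x_1 = 0.1822, y_1 = 0.7251

Newton iteration, ψ⁰ = 0.5:
  ψ = 0.5000: g = 0.11149, g' = -1.2262 → ψ = 0.5909
  ψ = 0.5909: g = 0.00153, g' = -1.2054 → ψ = 0.5922
Converged at ψ = 0.5922.
Compositions from xᵢ = zᵢ/(1+ψ(Kᵢ−1)), yᵢ = Kᵢxᵢ:
  1: x = 0.1822, y = 0.7251
  2: x = 0.3005, y = 0.1352
  3: x = 0.5174, y = 0.1397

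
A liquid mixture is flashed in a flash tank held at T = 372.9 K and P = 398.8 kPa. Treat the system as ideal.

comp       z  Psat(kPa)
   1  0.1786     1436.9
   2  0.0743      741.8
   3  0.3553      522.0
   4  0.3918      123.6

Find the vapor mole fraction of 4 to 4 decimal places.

Raoult's law: Kᵢ = Pᵢˢᵃᵗ/P = Pᵢˢᵃᵗ/398.8.
  K_1 = 1436.9/398.8 = 3.603059, K_2 = 741.8/398.8 = 1.860080, K_3 = 522.0/398.8 = 1.308927, K_4 = 123.6/398.8 = 0.309930
Newton–Raphson from ψ = 0.5:
  ψ = 0.5000: g = -0.07104, g' = -0.7157 → ψ = 0.4007
  ψ = 0.4007: g = -0.00098, g' = -0.7036 → ψ = 0.3993
Converged at ψ = 0.3993.
Compositions from xᵢ = zᵢ/(1+ψ(Kᵢ−1)), yᵢ = Kᵢxᵢ:
  1: x = 0.0876, y = 0.3155
  2: x = 0.0553, y = 0.1029
  3: x = 0.3163, y = 0.4140
  4: x = 0.5408, y = 0.1676

y_4 = 0.1676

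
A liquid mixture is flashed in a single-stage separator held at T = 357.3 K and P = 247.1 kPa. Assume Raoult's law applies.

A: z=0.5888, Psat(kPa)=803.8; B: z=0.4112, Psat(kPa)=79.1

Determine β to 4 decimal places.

β = 0.6835

Raoult's law: Kᵢ = Pᵢˢᵃᵗ/P = Pᵢˢᵃᵗ/247.1.
  K_A = 803.8/247.1 = 3.252934, K_B = 79.1/247.1 = 0.320113
Rachford–Rice: g(β) = Σ zᵢ(Kᵢ−1)/(1+β(Kᵢ−1)) = 0.
Check two-phase: ΣzᵢKᵢ = 2.0470 > 1 and Σzᵢ/Kᵢ = 1.4656 > 1, so g(0) = 1.0470 > 0 and g(1) = -0.4656 < 0.
Iterate (Newton) starting at β = 0.56:
  β = 0.5600: g = 0.13508, g' = -1.0799 → β = 0.6851
  β = 0.6851: g = -0.00177, g' = -1.1280 → β = 0.6835
Converged at β = 0.6835.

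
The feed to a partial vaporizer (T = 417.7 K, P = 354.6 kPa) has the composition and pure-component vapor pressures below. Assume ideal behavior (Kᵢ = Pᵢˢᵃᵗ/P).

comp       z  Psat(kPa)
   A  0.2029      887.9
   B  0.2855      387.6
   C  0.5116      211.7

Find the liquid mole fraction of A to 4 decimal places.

Raoult's law: Kᵢ = Pᵢˢᵃᵗ/P = Pᵢˢᵃᵗ/354.6.
  K_A = 887.9/354.6 = 2.503948, K_B = 387.6/354.6 = 1.093063, K_C = 211.7/354.6 = 0.597011
Iterate (Newton) starting at ψ = 0.5:
  ψ = 0.5000: g = -0.05863, g' = -0.2821 → ψ = 0.2921
  ψ = 0.2921: g = 0.00419, g' = -0.3306 → ψ = 0.3048
  ψ = 0.3048: g = 0.00003, g' = -0.3261 → ψ = 0.3049
Converged at ψ = 0.3049.
Compositions from xᵢ = zᵢ/(1+ψ(Kᵢ−1)), yᵢ = Kᵢxᵢ:
  A: x = 0.1391, y = 0.3483
  B: x = 0.2776, y = 0.3035
  C: x = 0.5833, y = 0.3482

x_A = 0.1391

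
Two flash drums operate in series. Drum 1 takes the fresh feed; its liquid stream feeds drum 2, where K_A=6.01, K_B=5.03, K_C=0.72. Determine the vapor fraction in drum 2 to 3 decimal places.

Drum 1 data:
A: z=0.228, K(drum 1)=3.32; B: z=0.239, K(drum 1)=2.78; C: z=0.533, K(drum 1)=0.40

Drum 1:
Let ψ₁ = V/F and solve Σ zᵢ(Kᵢ−1)/(1+ψ₁(Kᵢ−1)) = 0.
Feasibility: ΣzᵢKᵢ = 1.635, Σzᵢ/Kᵢ = 1.487 — both > 1, two phases present.
Iterate (Newton) starting at ψ₁ = 0.5:
  ψ₁ = 0.500: g = 0.0131, g' = -0.867 → ψ₁ = 0.515
Converged at ψ₁ = 0.515.
Drum-1 compositions:
  A: x = 0.104, y = 0.345
  B: x = 0.125, y = 0.347
  C: x = 0.771, y = 0.309
Drum-2 feed = drum-1 liquid: z₂ = (0.1039, 0.1247, 0.7715).
Drum 2:
Rachford–Rice: g(ψ₂) = Σ zᵢ(Kᵢ−1)/(1+ψ₂(Kᵢ−1)) = 0.
g(0) = ΣzᵢKᵢ − 1 = 0.807 and g(1) = 1 − Σzᵢ/Kᵢ = -0.114, so a root lies in (0, 1).
Newton–Raphson from ψ₂ = 0.5:
  ψ₂ = 0.500: g = 0.0639, g' = -0.517 → ψ₂ = 0.624
  ψ₂ = 0.624: g = 0.0074, g' = -0.406 → ψ₂ = 0.642
Converged at ψ₂ = 0.642.
  A: x = 0.025, y = 0.148
  B: x = 0.035, y = 0.175
  C: x = 0.941, y = 0.677

V/F (drum 2) = 0.642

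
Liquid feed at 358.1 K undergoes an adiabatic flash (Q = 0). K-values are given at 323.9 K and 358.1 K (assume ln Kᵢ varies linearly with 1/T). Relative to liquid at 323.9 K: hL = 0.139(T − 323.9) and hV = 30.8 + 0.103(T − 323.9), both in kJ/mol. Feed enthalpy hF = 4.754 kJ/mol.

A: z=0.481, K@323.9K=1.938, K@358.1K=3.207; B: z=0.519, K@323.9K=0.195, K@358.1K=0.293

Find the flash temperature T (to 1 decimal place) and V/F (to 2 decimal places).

T = 328.8 K, V/F = 0.13

Adiabatic flash: solve Rachford–Rice at each trial T, then check hF = ψ·hV(T) + (1−ψ)·hL(T).
  T = 323.9 K: K = (1.938, 0.195), RR gives ψ = 0.044, H_out = 1.362 kJ/mol
  T = 358.1 K: K = (3.207, 0.293), RR gives ψ = 0.445, H_out = 17.917 kJ/mol
  T = 341.0 K: K = (2.525, 0.241), RR gives ψ = 0.294, H_out = 11.243 kJ/mol
  T = 332.4 K: K = (2.218, 0.217), RR gives ψ = 0.188, H_out = 6.929 kJ/mol
  T = 328.1 K: K = (2.073, 0.206), RR gives ψ = 0.122, H_out = 4.330 kJ/mol
  T = 330.2 K: K = (2.143, 0.212), RR gives ψ = 0.156, H_out = 5.646 kJ/mol
Linear interpolation between T = 328.1 (H_out = 4.330) and T = 330.2 (H_out = 5.646) on hF = 4.754 gives T ≈ 328.8 K, at which ψ = 0.13.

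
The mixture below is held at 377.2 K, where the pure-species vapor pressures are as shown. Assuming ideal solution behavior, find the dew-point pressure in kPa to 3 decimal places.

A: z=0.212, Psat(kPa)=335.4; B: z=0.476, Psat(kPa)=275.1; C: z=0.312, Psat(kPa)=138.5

Pdew = 216.682 kPa

At the dew point ψ → 1, so Σzᵢ/Kᵢ = 1 with Kᵢ = Pᵢˢᵃᵗ/P ⇒ 1/P = Σzᵢ/Pᵢˢᵃᵗ.
1/P = 0.212/335.4 + 0.476/275.1 + 0.312/138.5 = 0.004615 ⇒ P = 216.682 kPa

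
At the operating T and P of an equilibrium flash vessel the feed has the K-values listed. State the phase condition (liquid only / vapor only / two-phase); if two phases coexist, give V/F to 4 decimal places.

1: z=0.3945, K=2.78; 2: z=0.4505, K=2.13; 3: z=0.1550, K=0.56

ΣzᵢKᵢ = 2.1431; Σzᵢ/Kᵢ = 0.6302.
Since Σzᵢ/Kᵢ < 1 the mixture is above its dew point — single vapor phase.

vapor only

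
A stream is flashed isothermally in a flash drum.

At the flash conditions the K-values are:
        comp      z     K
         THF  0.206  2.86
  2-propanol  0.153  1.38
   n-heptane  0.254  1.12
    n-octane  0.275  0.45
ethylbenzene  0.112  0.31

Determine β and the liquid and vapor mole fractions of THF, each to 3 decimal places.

Material balance + equilibrium reduce to Σ zᵢ(Kᵢ−1)/(1+β(Kᵢ−1)) = 0.
g(0) = ΣzᵢKᵢ − 1 = 0.243 and g(1) = 1 − Σzᵢ/Kᵢ = -0.382, so a root lies in (0, 1).
Newton iteration, β⁰ = 0.43:
  β = 0.430: g = -0.0161, g' = -0.490 → β = 0.397
Converged at β = 0.397.
Compositions from xᵢ = zᵢ/(1+β(Kᵢ−1)), yᵢ = Kᵢxᵢ:
  THF: x = 0.118, y = 0.339
  2-propanol: x = 0.133, y = 0.183
  n-heptane: x = 0.242, y = 0.272
  n-octane: x = 0.352, y = 0.158
  ethylbenzene: x = 0.154, y = 0.048

β = 0.397, x_THF = 0.118, y_THF = 0.339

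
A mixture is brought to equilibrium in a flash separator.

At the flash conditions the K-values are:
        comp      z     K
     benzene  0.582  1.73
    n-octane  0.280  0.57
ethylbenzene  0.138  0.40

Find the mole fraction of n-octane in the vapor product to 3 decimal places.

Material balance + equilibrium reduce to Σ zᵢ(Kᵢ−1)/(1+V/F(Kᵢ−1)) = 0.
g(0) = ΣzᵢKᵢ − 1 = 0.222 and g(1) = 1 − Σzᵢ/Kᵢ = -0.173, so a root lies in (0, 1).
Newton–Raphson from V/F = 0.5:
  V/F = 0.500: g = 0.0396, g' = -0.352 → V/F = 0.613
  V/F = 0.613: g = -0.0008, g' = -0.368 → V/F = 0.610
Converged at V/F = 0.610.
Compositions from xᵢ = zᵢ/(1+V/F(Kᵢ−1)), yᵢ = Kᵢxᵢ:
  benzene: x = 0.403, y = 0.697
  n-octane: x = 0.380, y = 0.216
  ethylbenzene: x = 0.218, y = 0.087

y_n-octane = 0.216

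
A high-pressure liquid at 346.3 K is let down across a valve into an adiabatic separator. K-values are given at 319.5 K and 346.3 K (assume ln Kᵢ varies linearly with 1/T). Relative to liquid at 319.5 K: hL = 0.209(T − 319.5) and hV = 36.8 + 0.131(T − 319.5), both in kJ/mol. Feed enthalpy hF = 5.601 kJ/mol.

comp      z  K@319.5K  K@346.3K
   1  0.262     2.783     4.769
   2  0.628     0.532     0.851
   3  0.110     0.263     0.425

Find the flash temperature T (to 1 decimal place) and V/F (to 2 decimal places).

T = 321.3 K, V/F = 0.14

Adiabatic flash: solve Rachford–Rice at each trial T, then check hF = ψ·hV(T) + (1−ψ)·hL(T).
  T = 319.5 K: K = (2.783, 0.532, 0.263), RR gives ψ = 0.101, H_out = 3.707 kJ/mol
  T = 346.3 K: K = (4.769, 0.851, 0.425), RR gives ψ = 0.861, H_out = 35.487 kJ/mol
  T = 332.9 K: K = (3.683, 0.679, 0.338), RR gives ψ = 0.415, H_out = 17.623 kJ/mol
  T = 326.2 K: K = (3.211, 0.603, 0.299), RR gives ψ = 0.253, H_out = 10.590 kJ/mol
  T = 322.9 K: K = (2.995, 0.567, 0.281), RR gives ψ = 0.178, H_out = 7.232 kJ/mol
  T = 321.2 K: K = (2.887, 0.549, 0.272), RR gives ψ = 0.140, H_out = 5.484 kJ/mol
Linear interpolation between T = 321.2 (H_out = 5.484) and T = 322.9 (H_out = 7.232) on hF = 5.601 gives T ≈ 321.3 K, at which ψ = 0.14.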